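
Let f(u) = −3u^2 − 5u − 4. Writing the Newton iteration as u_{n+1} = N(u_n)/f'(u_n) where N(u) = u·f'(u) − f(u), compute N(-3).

−23

f'(u) = −6u − 5.
N(u) = u·f'(u) − f(u) = u·(−6u − 5) − (−3u^2 − 5u − 4) = −3u^2 + 4.
N(-3) = −23.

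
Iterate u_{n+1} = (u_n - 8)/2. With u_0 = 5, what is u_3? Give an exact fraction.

-51/8

u_1 = (5 - 8)/2 = -3/2.
u_2 = ((-3/2) - 8)/2 = -19/4.
u_3 = ((-19/4) - 8)/2 = -51/8.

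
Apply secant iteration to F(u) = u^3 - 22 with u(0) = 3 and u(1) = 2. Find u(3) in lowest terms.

F(3) = 5, F(2) = -14. u(2) = 2 - (-14)·(2 - 3)/((-14) - 5) = 52/19.
F(2) = -14, F(52/19) = -10290/6859. u(3) = (52/19) - (-10290/6859)·((52/19) - 2)/((-10290/6859) - (-14)) = 8651/3062.

8651/3062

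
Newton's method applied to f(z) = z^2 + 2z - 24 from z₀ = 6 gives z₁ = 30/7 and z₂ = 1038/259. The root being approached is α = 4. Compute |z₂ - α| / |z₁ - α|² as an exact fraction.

7/74

z₁ - α = 30/7 - 4 = 2/7, so |z₁ - α| = 2/7.
z₂ - α = 1038/259 - 4 = 2/259, so |z₂ - α| = 2/259.
|z₁ - α|² = 4/49.
Ratio = (2/259) / (4/49) = 7/74.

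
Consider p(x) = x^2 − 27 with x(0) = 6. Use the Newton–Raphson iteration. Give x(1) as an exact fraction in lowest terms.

p'(x) = 2x.
p(6) = 9, p'(6) = 12, so x(1) = 6 − 9/12 = 21/4.

21/4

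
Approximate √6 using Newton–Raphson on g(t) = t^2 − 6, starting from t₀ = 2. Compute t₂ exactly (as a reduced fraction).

g'(t) = 2t.
g(2) = −2, g'(2) = 4, so t₁ = 2 − (−2)/4 = 5/2.
g(5/2) = 1/4, g'(5/2) = 5, so t₂ = (5/2) − (1/4)/5 = 49/20.

49/20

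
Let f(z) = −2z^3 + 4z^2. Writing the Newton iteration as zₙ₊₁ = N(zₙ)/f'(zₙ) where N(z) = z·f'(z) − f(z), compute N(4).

f'(z) = −6z^2 + 8z.
N(z) = z·f'(z) − f(z) = z·(−6z^2 + 8z) − (−2z^3 + 4z^2) = −4z^3 + 4z^2.
N(4) = −192.

−192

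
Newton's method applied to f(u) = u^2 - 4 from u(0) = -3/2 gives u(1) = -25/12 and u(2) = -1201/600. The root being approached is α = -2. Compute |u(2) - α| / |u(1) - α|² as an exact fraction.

6/25

u(1) - α = -25/12 - (-2) = -25/12 + 2 = -1/12, so |u(1) - α| = 1/12.
u(2) - α = -1201/600 - (-2) = -1201/600 + 2 = -1/600, so |u(2) - α| = 1/600.
|u(1) - α|² = 1/144.
Ratio = (1/600) / (1/144) = 6/25.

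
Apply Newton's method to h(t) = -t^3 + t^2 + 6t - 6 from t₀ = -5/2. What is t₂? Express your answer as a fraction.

-494437/201853

h'(t) = -3t^2 + 2t + 6.
h(-5/2) = 7/8, h'(-5/2) = -71/4, so t₁ = (-5/2) - (7/8)/(-71/4) = -174/71.
h(-174/71) = 7350/357911, h'(-174/71) = -85290/5041, so t₂ = (-174/71) - (7350/357911)/(-85290/5041) = -494437/201853.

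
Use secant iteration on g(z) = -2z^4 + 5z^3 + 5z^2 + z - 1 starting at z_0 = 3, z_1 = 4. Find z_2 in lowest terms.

407/129

g(3) = 20, g(4) = -109. z_2 = 4 - (-109)·(4 - 3)/((-109) - 20) = 407/129.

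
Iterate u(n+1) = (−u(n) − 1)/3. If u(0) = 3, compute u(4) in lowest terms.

−17/81

u(1) = (−3 − 1)/3 = −4/3.
u(2) = (−(−4/3) − 1)/3 = 1/9.
u(3) = (−(1/9) − 1)/3 = −10/27.
u(4) = (−(−10/27) − 1)/3 = −17/81.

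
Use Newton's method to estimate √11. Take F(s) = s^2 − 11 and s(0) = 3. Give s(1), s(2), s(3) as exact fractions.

s(1) = 10/3, s(2) = 199/60, s(3) = 79201/23880

F'(s) = 2s.
F(3) = −2, F'(3) = 6, so s(1) = 3 − (−2)/6 = 10/3.
F(10/3) = 1/9, F'(10/3) = 20/3, so s(2) = (10/3) − (1/9)/(20/3) = 199/60.
F(199/60) = 1/3600, F'(199/60) = 199/30, so s(3) = (199/60) − (1/3600)/(199/30) = 79201/23880.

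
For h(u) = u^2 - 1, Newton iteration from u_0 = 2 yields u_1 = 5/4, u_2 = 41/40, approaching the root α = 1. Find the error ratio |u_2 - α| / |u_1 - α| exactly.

1/10

u_1 - α = 5/4 - 1 = 1/4, so |u_1 - α| = 1/4.
u_2 - α = 41/40 - 1 = 1/40, so |u_2 - α| = 1/40.
Ratio = (1/40) / (1/4) = 1/10.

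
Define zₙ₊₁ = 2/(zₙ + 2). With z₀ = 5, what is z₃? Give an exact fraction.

16/23

z₁ = 2/(5 + 2) = 2/7.
z₂ = 2/(2/7 + 2) = 7/8.
z₃ = 2/(7/8 + 2) = 16/23.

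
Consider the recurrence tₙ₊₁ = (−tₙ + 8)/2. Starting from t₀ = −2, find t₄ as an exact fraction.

19/8

t₁ = (−(−2) + 8)/2 = 5.
t₂ = (−5 + 8)/2 = 3/2.
t₃ = (−(3/2) + 8)/2 = 13/4.
t₄ = (−(13/4) + 8)/2 = 19/8.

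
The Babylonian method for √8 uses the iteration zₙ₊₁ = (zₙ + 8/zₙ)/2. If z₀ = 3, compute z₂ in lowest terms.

577/204

z₁ = (3 + 8/3)/2 = 17/6.
z₂ = (17/6 + 8/(17/6))/2 = 577/204.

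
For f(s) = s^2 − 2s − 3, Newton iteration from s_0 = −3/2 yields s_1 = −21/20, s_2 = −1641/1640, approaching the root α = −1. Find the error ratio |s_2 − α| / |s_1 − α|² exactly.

10/41

s_1 − α = −21/20 − (−1) = −21/20 + 1 = −1/20, so |s_1 − α| = 1/20.
s_2 − α = −1641/1640 − (−1) = −1641/1640 + 1 = −1/1640, so |s_2 − α| = 1/1640.
|s_1 − α|² = 1/400.
Ratio = (1/1640) / (1/400) = 10/41.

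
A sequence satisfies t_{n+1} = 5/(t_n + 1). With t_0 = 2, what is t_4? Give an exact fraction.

115/63

t_1 = 5/(2 + 1) = 5/3.
t_2 = 5/(5/3 + 1) = 15/8.
t_3 = 5/(15/8 + 1) = 40/23.
t_4 = 5/(40/23 + 1) = 115/63.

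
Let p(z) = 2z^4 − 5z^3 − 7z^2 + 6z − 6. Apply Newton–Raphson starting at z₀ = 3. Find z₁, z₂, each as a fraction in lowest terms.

p'(z) = 8z^3 − 15z^2 − 14z + 6.
p(3) = −24, p'(3) = 45, so z₁ = 3 − (−24)/45 = 53/15.
p(53/15) = 960512/50625, p'(53/15) = 412291/3375, so z₂ = (53/15) − (960512/50625)/(412291/3375) = 6963637/2061455.

z₁ = 53/15, z₂ = 6963637/2061455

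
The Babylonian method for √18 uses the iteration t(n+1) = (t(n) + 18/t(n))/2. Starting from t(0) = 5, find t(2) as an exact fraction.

t(1) = (5 + 18/5)/2 = 43/10.
t(2) = (43/10 + 18/(43/10))/2 = 3649/860.

3649/860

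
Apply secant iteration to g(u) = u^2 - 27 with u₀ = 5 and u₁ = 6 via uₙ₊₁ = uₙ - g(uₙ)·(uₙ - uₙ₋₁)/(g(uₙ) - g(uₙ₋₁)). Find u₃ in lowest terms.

213/41

g(5) = -2, g(6) = 9. u₂ = 6 - 9·(6 - 5)/(9 - (-2)) = 57/11.
g(6) = 9, g(57/11) = -18/121. u₃ = (57/11) - (-18/121)·((57/11) - 6)/((-18/121) - 9) = 213/41.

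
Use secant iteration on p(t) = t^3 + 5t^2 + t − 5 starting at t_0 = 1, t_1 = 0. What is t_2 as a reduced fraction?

5/7

p(1) = 2, p(0) = −5. t_2 = 0 − (−5)·(0 − 1)/((−5) − 2) = 5/7.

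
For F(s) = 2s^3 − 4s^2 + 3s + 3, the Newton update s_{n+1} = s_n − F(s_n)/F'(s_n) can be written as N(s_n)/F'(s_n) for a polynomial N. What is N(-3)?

−147

F'(s) = 6s^2 − 8s + 3.
N(s) = s·F'(s) − F(s) = s·(6s^2 − 8s + 3) − (2s^3 − 4s^2 + 3s + 3) = 4s^3 − 4s^2 − 3.
N(-3) = −147.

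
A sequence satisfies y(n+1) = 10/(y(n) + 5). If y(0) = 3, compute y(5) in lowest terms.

y(1) = 10/(3 + 5) = 5/4.
y(2) = 10/(5/4 + 5) = 8/5.
y(3) = 10/(8/5 + 5) = 50/33.
y(4) = 10/(50/33 + 5) = 66/43.
y(5) = 10/(66/43 + 5) = 430/281.

430/281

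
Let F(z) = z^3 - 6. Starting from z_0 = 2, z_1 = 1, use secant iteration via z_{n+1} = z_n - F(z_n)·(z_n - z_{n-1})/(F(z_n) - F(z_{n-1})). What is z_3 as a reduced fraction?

522/277

F(2) = 2, F(1) = -5. z_2 = 1 - (-5)·(1 - 2)/((-5) - 2) = 12/7.
F(1) = -5, F(12/7) = -330/343. z_3 = (12/7) - (-330/343)·((12/7) - 1)/((-330/343) - (-5)) = 522/277.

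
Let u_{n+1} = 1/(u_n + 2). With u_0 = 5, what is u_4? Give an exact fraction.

37/89

u_1 = 1/(5 + 2) = 1/7.
u_2 = 1/(1/7 + 2) = 7/15.
u_3 = 1/(7/15 + 2) = 15/37.
u_4 = 1/(15/37 + 2) = 37/89.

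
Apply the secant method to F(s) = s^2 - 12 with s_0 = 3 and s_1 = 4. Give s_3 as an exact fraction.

F(3) = -3, F(4) = 4. s_2 = 4 - 4·(4 - 3)/(4 - (-3)) = 24/7.
F(4) = 4, F(24/7) = -12/49. s_3 = (24/7) - (-12/49)·((24/7) - 4)/((-12/49) - 4) = 45/13.

45/13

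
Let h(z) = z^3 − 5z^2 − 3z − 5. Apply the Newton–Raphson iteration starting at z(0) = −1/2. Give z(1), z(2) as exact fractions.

z(1) = 14/11, z(2) = −1363/14465

h'(z) = 3z^2 − 10z − 3.
h(−1/2) = −39/8, h'(−1/2) = 11/4, so z(1) = (−1/2) − (−39/8)/(11/4) = 14/11.
h(14/11) = −19773/1331, h'(14/11) = −1315/121, so z(2) = (14/11) − (−19773/1331)/(−1315/121) = −1363/14465.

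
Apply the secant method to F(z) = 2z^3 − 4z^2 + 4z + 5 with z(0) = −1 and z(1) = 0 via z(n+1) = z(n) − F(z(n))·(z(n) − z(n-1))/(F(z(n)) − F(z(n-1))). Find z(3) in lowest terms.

F(−1) = −5, F(0) = 5. z(2) = 0 − 5·(0 − (−1))/(5 − (−5)) = −1/2.
F(0) = 5, F(−1/2) = 7/4. z(3) = (−1/2) − (7/4)·((−1/2) − 0)/((7/4) − 5) = −10/13.

−10/13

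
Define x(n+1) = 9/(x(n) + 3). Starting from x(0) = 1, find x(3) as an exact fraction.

x(1) = 9/(1 + 3) = 9/4.
x(2) = 9/(9/4 + 3) = 12/7.
x(3) = 9/(12/7 + 3) = 21/11.

21/11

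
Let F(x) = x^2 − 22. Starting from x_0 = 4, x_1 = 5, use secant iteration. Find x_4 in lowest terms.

F(4) = −6, F(5) = 3. x_2 = 5 − 3·(5 − 4)/(3 − (−6)) = 14/3.
F(5) = 3, F(14/3) = −2/9. x_3 = (14/3) − (−2/9)·((14/3) − 5)/((−2/9) − 3) = 136/29.
F(14/3) = −2/9, F(136/29) = −6/841. x_4 = (136/29) − (−6/841)·((136/29) − (14/3))/((−6/841) − (−2/9)) = 1909/407.

1909/407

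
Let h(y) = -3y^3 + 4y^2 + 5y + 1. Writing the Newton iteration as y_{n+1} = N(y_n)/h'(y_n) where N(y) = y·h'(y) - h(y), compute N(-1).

h'(y) = -9y^2 + 8y + 5.
N(y) = y·h'(y) - h(y) = y·(-9y^2 + 8y + 5) - (-3y^3 + 4y^2 + 5y + 1) = -6y^3 + 4y^2 - 1.
N(-1) = 9.

9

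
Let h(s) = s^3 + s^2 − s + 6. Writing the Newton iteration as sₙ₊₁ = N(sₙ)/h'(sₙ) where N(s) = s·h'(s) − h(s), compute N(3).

h'(s) = 3s^2 + 2s − 1.
N(s) = s·h'(s) − h(s) = s·(3s^2 + 2s − 1) − (s^3 + s^2 − s + 6) = 2s^3 + s^2 − 6.
N(3) = 57.

57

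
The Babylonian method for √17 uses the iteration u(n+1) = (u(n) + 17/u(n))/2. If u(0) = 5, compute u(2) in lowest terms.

433/105

u(1) = (5 + 17/5)/2 = 21/5.
u(2) = (21/5 + 17/(21/5))/2 = 433/105.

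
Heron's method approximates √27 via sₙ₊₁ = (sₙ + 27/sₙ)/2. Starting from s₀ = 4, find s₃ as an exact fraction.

s₁ = (4 + 27/4)/2 = 43/8.
s₂ = (43/8 + 27/(43/8))/2 = 3577/688.
s₃ = (3577/688 + 27/(3577/688))/2 = 25575217/4921952.

25575217/4921952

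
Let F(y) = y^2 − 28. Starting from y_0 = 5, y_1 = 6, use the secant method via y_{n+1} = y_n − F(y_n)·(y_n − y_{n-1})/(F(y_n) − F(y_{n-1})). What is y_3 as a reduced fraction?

164/31

F(5) = −3, F(6) = 8. y_2 = 6 − 8·(6 − 5)/(8 − (−3)) = 58/11.
F(6) = 8, F(58/11) = −24/121. y_3 = (58/11) − (−24/121)·((58/11) − 6)/((−24/121) − 8) = 164/31.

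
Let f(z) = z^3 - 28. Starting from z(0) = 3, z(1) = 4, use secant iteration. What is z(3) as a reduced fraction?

f(3) = -1, f(4) = 36. z(2) = 4 - 36·(4 - 3)/(36 - (-1)) = 112/37.
f(4) = 36, f(112/37) = -13356/50653. z(3) = (112/37) - (-13356/50653)·((112/37) - 4)/((-13356/50653) - 36) = 12901/4252.

12901/4252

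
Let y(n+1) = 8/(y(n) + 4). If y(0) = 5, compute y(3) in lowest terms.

44/31

y(1) = 8/(5 + 4) = 8/9.
y(2) = 8/(8/9 + 4) = 18/11.
y(3) = 8/(18/11 + 4) = 44/31.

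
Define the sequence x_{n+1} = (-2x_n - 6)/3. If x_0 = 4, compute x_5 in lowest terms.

x_1 = (-2·4 - 6)/3 = -14/3.
x_2 = (-2·(-14/3) - 6)/3 = 10/9.
x_3 = (-2·(10/9) - 6)/3 = -74/27.
x_4 = (-2·(-74/27) - 6)/3 = -14/81.
x_5 = (-2·(-14/81) - 6)/3 = -458/243.

-458/243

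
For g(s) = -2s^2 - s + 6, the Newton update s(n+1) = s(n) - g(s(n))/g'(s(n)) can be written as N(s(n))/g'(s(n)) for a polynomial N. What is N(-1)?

-8

g'(s) = -4s - 1.
N(s) = s·g'(s) - g(s) = s·(-4s - 1) - (-2s^2 - s + 6) = -2s^2 - 6.
N(-1) = -8.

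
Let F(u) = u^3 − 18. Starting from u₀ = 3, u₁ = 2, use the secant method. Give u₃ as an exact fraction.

7377/2786

F(3) = 9, F(2) = −10. u₂ = 2 − (−10)·(2 − 3)/((−10) − 9) = 48/19.
F(2) = −10, F(48/19) = −12870/6859. u₃ = (48/19) − (−12870/6859)·((48/19) − 2)/((−12870/6859) − (−10)) = 7377/2786.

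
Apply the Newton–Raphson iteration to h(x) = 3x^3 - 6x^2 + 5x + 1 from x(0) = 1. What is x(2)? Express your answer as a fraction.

h'(x) = 9x^2 - 12x + 5.
h(1) = 3, h'(1) = 2, so x(1) = 1 - 3/2 = -1/2.
h(-1/2) = -27/8, h'(-1/2) = 53/4, so x(2) = (-1/2) - (-27/8)/(53/4) = -13/53.

-13/53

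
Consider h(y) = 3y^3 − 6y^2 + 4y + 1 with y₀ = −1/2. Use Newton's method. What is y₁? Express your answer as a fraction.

−13/49

h'(y) = 9y^2 − 12y + 4.
h(−1/2) = −23/8, h'(−1/2) = 49/4, so y₁ = (−1/2) − (−23/8)/(49/4) = −13/49.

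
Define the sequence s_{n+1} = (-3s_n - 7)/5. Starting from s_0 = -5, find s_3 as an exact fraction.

2/125

s_1 = (-3·(-5) - 7)/5 = 8/5.
s_2 = (-3·(8/5) - 7)/5 = -59/25.
s_3 = (-3·(-59/25) - 7)/5 = 2/125.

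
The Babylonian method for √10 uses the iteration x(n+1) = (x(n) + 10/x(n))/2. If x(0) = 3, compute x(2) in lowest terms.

x(1) = (3 + 10/3)/2 = 19/6.
x(2) = (19/6 + 10/(19/6))/2 = 721/228.

721/228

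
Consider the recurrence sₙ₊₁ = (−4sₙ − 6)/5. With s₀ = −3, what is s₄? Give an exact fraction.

−1014/625

s₁ = (−4·(−3) − 6)/5 = 6/5.
s₂ = (−4·(6/5) − 6)/5 = −54/25.
s₃ = (−4·(−54/25) − 6)/5 = 66/125.
s₄ = (−4·(66/125) − 6)/5 = −1014/625.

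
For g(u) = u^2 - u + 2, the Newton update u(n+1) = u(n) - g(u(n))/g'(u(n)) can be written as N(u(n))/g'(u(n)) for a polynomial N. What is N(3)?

g'(u) = 2u - 1.
N(u) = u·g'(u) - g(u) = u·(2u - 1) - (u^2 - u + 2) = u^2 - 2.
N(3) = 7.

7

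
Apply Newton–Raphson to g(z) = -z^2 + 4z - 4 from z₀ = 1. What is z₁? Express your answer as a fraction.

g'(z) = -2z + 4.
g(1) = -1, g'(1) = 2, so z₁ = 1 - (-1)/2 = 3/2.

3/2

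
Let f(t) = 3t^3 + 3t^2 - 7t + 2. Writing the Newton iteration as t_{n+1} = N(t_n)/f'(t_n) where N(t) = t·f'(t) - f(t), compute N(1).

f'(t) = 9t^2 + 6t - 7.
N(t) = t·f'(t) - f(t) = t·(9t^2 + 6t - 7) - (3t^3 + 3t^2 - 7t + 2) = 6t^3 + 3t^2 - 2.
N(1) = 7.

7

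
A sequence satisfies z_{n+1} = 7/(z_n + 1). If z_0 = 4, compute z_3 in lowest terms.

z_1 = 7/(4 + 1) = 7/5.
z_2 = 7/(7/5 + 1) = 35/12.
z_3 = 7/(35/12 + 1) = 84/47.

84/47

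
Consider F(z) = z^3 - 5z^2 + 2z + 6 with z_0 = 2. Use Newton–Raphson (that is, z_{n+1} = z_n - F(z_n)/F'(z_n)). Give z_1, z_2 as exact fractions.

F'(z) = 3z^2 - 10z + 2.
F(2) = -2, F'(2) = -6, so z_1 = 2 - (-2)/(-6) = 5/3.
F(5/3) = 2/27, F'(5/3) = -19/3, so z_2 = (5/3) - (2/27)/(-19/3) = 287/171.

z_1 = 5/3, z_2 = 287/171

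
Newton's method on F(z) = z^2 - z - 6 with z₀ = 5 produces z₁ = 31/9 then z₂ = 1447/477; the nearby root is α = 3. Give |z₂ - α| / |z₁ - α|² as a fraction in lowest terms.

z₁ - α = 31/9 - 3 = 4/9, so |z₁ - α| = 4/9.
z₂ - α = 1447/477 - 3 = 16/477, so |z₂ - α| = 16/477.
|z₁ - α|² = 16/81.
Ratio = (16/477) / (16/81) = 9/53.

9/53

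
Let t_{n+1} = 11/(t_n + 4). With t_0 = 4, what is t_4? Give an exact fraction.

2860/1513

t_1 = 11/(4 + 4) = 11/8.
t_2 = 11/(11/8 + 4) = 88/43.
t_3 = 11/(88/43 + 4) = 473/260.
t_4 = 11/(473/260 + 4) = 2860/1513.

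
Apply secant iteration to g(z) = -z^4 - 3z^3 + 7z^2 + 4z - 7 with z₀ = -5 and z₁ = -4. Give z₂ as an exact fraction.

-533/127

g(-5) = -102, g(-4) = 25. z₂ = (-4) - 25·((-4) - (-5))/(25 - (-102)) = -533/127.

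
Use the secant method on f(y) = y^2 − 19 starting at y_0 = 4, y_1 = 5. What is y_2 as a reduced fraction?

f(4) = −3, f(5) = 6. y_2 = 5 − 6·(5 − 4)/(6 − (−3)) = 13/3.

13/3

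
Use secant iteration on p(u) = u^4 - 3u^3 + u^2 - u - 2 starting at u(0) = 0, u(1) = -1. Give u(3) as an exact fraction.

-28/55

p(0) = -2, p(-1) = 4. u(2) = (-1) - 4·((-1) - 0)/(4 - (-2)) = -1/3.
p(-1) = 4, p(-1/3) = -116/81. u(3) = (-1/3) - (-116/81)·((-1/3) - (-1))/((-116/81) - 4) = -28/55.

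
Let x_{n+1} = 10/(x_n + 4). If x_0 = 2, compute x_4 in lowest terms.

x_1 = 10/(2 + 4) = 5/3.
x_2 = 10/(5/3 + 4) = 30/17.
x_3 = 10/(30/17 + 4) = 85/49.
x_4 = 10/(85/49 + 4) = 490/281.

490/281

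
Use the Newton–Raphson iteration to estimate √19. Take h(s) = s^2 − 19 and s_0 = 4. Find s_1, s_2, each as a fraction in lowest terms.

s_1 = 35/8, s_2 = 2441/560

h'(s) = 2s.
h(4) = −3, h'(4) = 8, so s_1 = 4 − (−3)/8 = 35/8.
h(35/8) = 9/64, h'(35/8) = 35/4, so s_2 = (35/8) − (9/64)/(35/4) = 2441/560.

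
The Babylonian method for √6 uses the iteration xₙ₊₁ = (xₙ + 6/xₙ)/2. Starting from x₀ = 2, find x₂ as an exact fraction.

x₁ = (2 + 6/2)/2 = 5/2.
x₂ = (5/2 + 6/(5/2))/2 = 49/20.

49/20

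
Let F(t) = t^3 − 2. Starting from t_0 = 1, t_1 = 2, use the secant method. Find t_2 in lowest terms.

F(1) = −1, F(2) = 6. t_2 = 2 − 6·(2 − 1)/(6 − (−1)) = 8/7.

8/7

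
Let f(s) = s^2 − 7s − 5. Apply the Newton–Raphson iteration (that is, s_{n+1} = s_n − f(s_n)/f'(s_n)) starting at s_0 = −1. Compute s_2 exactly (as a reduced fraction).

f'(s) = 2s − 7.
f(−1) = 3, f'(−1) = −9, so s_1 = (−1) − 3/(−9) = −2/3.
f(−2/3) = 1/9, f'(−2/3) = −25/3, so s_2 = (−2/3) − (1/9)/(−25/3) = −49/75.

−49/75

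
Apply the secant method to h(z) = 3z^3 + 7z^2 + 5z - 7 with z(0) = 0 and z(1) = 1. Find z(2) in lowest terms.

h(0) = -7, h(1) = 8. z(2) = 1 - 8·(1 - 0)/(8 - (-7)) = 7/15.

7/15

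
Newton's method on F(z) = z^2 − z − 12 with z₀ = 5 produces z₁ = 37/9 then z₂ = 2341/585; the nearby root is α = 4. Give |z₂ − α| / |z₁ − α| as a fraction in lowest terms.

z₁ − α = 37/9 − 4 = 1/9, so |z₁ − α| = 1/9.
z₂ − α = 2341/585 − 4 = 1/585, so |z₂ − α| = 1/585.
Ratio = (1/585) / (1/9) = 1/65.

1/65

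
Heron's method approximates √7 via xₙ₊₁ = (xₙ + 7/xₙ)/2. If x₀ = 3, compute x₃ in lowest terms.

32257/12192

x₁ = (3 + 7/3)/2 = 8/3.
x₂ = (8/3 + 7/(8/3))/2 = 127/48.
x₃ = (127/48 + 7/(127/48))/2 = 32257/12192.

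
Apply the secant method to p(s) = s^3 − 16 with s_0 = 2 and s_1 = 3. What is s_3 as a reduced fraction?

p(2) = −8, p(3) = 11. s_2 = 3 − 11·(3 − 2)/(11 − (−8)) = 46/19.
p(3) = 11, p(46/19) = −12408/6859. s_3 = (46/19) − (−12408/6859)·((46/19) − 3)/((−12408/6859) − 11) = 19990/7987.

19990/7987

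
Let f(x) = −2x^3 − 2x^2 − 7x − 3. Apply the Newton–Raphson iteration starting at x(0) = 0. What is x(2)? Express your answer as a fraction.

−1011/2191

f'(x) = −6x^2 − 4x − 7.
f(0) = −3, f'(0) = −7, so x(1) = 0 − (−3)/(−7) = −3/7.
f(−3/7) = −72/343, f'(−3/7) = −313/49, so x(2) = (−3/7) − (−72/343)/(−313/49) = −1011/2191.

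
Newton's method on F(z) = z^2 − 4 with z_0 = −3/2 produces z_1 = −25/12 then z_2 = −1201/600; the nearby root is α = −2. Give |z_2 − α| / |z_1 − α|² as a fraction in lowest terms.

6/25

z_1 − α = −25/12 − (−2) = −25/12 + 2 = −1/12, so |z_1 − α| = 1/12.
z_2 − α = −1201/600 − (−2) = −1201/600 + 2 = −1/600, so |z_2 − α| = 1/600.
|z_1 − α|² = 1/144.
Ratio = (1/600) / (1/144) = 6/25.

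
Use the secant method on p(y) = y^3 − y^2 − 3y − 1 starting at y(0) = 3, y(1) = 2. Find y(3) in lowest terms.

1921/779

p(3) = 8, p(2) = −3. y(2) = 2 − (−3)·(2 − 3)/((−3) − 8) = 25/11.
p(2) = −3, p(25/11) = −1656/1331. y(3) = (25/11) − (−1656/1331)·((25/11) − 2)/((−1656/1331) − (−3)) = 1921/779.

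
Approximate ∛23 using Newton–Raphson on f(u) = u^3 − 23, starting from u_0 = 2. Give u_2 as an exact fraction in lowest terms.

2933/1014

f'(u) = 3u^2.
f(2) = −15, f'(2) = 12, so u_1 = 2 − (−15)/12 = 13/4.
f(13/4) = 725/64, f'(13/4) = 507/16, so u_2 = (13/4) − (725/64)/(507/16) = 2933/1014.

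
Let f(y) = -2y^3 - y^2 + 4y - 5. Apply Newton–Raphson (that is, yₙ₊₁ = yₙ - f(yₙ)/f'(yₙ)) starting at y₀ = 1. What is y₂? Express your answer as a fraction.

5/4

f'(y) = -6y^2 - 2y + 4.
f(1) = -4, f'(1) = -4, so y₁ = 1 - (-4)/(-4) = 0.
f(0) = -5, f'(0) = 4, so y₂ = 0 - (-5)/4 = 5/4.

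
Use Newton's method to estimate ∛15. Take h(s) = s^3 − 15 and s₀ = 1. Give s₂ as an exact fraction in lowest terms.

h'(s) = 3s^2.
h(1) = −14, h'(1) = 3, so s₁ = 1 − (−14)/3 = 17/3.
h(17/3) = 4508/27, h'(17/3) = 289/3, so s₂ = (17/3) − (4508/27)/(289/3) = 10231/2601.

10231/2601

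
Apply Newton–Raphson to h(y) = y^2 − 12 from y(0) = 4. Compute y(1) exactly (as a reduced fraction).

h'(y) = 2y.
h(4) = 4, h'(4) = 8, so y(1) = 4 − 4/8 = 7/2.

7/2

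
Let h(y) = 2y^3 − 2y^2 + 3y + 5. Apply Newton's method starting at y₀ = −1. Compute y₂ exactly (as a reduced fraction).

h'(y) = 6y^2 − 4y + 3.
h(−1) = −2, h'(−1) = 13, so y₁ = (−1) − (−2)/13 = −11/13.
h(−11/13) = −400/2197, h'(−11/13) = 1805/169, so y₂ = (−11/13) − (−400/2197)/(1805/169) = −3891/4693.

−3891/4693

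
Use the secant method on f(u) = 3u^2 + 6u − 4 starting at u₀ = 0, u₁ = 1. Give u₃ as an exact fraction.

f(0) = −4, f(1) = 5. u₂ = 1 − 5·(1 − 0)/(5 − (−4)) = 4/9.
f(1) = 5, f(4/9) = −20/27. u₃ = (4/9) − (−20/27)·((4/9) − 1)/((−20/27) − 5) = 16/31.

16/31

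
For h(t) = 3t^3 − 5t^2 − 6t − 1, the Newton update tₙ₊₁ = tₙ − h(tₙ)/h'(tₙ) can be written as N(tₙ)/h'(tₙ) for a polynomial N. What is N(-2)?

−67

h'(t) = 9t^2 − 10t − 6.
N(t) = t·h'(t) − h(t) = t·(9t^2 − 10t − 6) − (3t^3 − 5t^2 − 6t − 1) = 6t^3 − 5t^2 + 1.
N(-2) = −67.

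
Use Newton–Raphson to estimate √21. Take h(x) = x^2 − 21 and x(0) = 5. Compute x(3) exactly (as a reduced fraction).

h'(x) = 2x.
h(5) = 4, h'(5) = 10, so x(1) = 5 − 4/10 = 23/5.
h(23/5) = 4/25, h'(23/5) = 46/5, so x(2) = (23/5) − (4/25)/(46/5) = 527/115.
h(527/115) = 4/13225, h'(527/115) = 1054/115, so x(3) = (527/115) − (4/13225)/(1054/115) = 277727/60605.

277727/60605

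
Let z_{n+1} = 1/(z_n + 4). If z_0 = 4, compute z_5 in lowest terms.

593/2512

z_1 = 1/(4 + 4) = 1/8.
z_2 = 1/(1/8 + 4) = 8/33.
z_3 = 1/(8/33 + 4) = 33/140.
z_4 = 1/(33/140 + 4) = 140/593.
z_5 = 1/(140/593 + 4) = 593/2512.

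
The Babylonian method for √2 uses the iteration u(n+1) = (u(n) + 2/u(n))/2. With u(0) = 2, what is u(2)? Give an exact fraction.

17/12

u(1) = (2 + 2/2)/2 = 3/2.
u(2) = (3/2 + 2/(3/2))/2 = 17/12.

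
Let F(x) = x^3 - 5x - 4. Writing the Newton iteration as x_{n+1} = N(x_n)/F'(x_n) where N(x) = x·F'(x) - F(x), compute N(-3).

-50

F'(x) = 3x^2 - 5.
N(x) = x·F'(x) - F(x) = x·(3x^2 - 5) - (x^3 - 5x - 4) = 2x^3 + 4.
N(-3) = -50.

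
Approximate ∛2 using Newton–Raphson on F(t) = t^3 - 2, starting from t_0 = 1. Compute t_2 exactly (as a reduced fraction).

F'(t) = 3t^2.
F(1) = -1, F'(1) = 3, so t_1 = 1 - (-1)/3 = 4/3.
F(4/3) = 10/27, F'(4/3) = 16/3, so t_2 = (4/3) - (10/27)/(16/3) = 91/72.

91/72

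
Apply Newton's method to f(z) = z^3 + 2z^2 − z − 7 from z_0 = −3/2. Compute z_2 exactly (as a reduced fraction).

−12989/1006

f'(z) = 3z^2 + 4z − 1.
f(−3/2) = −35/8, f'(−3/2) = −1/4, so z_1 = (−3/2) − (−35/8)/(−1/4) = −19.
f(−19) = −6125, f'(−19) = 1006, so z_2 = (−19) − (−6125)/1006 = −12989/1006.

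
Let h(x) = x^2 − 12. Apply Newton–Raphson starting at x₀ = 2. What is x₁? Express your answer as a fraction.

h'(x) = 2x.
h(2) = −8, h'(2) = 4, so x₁ = 2 − (−8)/4 = 4.

4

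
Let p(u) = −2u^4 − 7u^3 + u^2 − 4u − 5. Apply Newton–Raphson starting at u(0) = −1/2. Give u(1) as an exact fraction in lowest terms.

−53/74

p'(u) = −8u^3 − 21u^2 + 2u − 4.
p(−1/2) = −2, p'(−1/2) = −37/4, so u(1) = (−1/2) − (−2)/(−37/4) = −53/74.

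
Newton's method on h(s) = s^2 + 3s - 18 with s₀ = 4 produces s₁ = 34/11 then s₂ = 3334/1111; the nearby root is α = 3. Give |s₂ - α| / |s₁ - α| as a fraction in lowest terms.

s₁ - α = 34/11 - 3 = 1/11, so |s₁ - α| = 1/11.
s₂ - α = 3334/1111 - 3 = 1/1111, so |s₂ - α| = 1/1111.
Ratio = (1/1111) / (1/11) = 1/101.

1/101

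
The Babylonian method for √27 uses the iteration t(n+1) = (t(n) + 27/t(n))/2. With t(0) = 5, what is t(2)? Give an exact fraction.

t(1) = (5 + 27/5)/2 = 26/5.
t(2) = (26/5 + 27/(26/5))/2 = 1351/260.

1351/260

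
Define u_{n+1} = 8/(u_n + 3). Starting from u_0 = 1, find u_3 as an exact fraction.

40/23

u_1 = 8/(1 + 3) = 2.
u_2 = 8/(2 + 3) = 8/5.
u_3 = 8/(8/5 + 3) = 40/23.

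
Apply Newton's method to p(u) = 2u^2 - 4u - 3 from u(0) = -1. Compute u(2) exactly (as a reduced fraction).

-121/208

p'(u) = 4u - 4.
p(-1) = 3, p'(-1) = -8, so u(1) = (-1) - 3/(-8) = -5/8.
p(-5/8) = 9/32, p'(-5/8) = -13/2, so u(2) = (-5/8) - (9/32)/(-13/2) = -121/208.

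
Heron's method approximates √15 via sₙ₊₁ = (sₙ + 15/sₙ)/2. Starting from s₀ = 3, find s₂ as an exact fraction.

s₁ = (3 + 15/3)/2 = 4.
s₂ = (4 + 15/4)/2 = 31/8.

31/8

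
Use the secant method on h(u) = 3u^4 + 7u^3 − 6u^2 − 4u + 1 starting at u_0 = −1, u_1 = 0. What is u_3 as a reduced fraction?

72/203

h(−1) = −5, h(0) = 1. u_2 = 0 − 1·(0 − (−1))/(1 − (−5)) = −1/6.
h(0) = 1, h(−1/6) = 635/432. u_3 = (−1/6) − (635/432)·((−1/6) − 0)/((635/432) − 1) = 72/203.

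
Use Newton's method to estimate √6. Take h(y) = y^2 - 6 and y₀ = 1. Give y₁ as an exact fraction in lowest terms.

7/2

h'(y) = 2y.
h(1) = -5, h'(1) = 2, so y₁ = 1 - (-5)/2 = 7/2.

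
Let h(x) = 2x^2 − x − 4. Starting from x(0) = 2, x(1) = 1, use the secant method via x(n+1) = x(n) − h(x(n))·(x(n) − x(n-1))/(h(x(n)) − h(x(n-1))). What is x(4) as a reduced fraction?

h(2) = 2, h(1) = −3. x(2) = 1 − (−3)·(1 − 2)/((−3) − 2) = 8/5.
h(1) = −3, h(8/5) = −12/25. x(3) = (8/5) − (−12/25)·((8/5) − 1)/((−12/25) − (−3)) = 12/7.
h(8/5) = −12/25, h(12/7) = 8/49. x(4) = (12/7) − (8/49)·((12/7) − (8/5))/((8/49) − (−12/25)) = 332/197.

332/197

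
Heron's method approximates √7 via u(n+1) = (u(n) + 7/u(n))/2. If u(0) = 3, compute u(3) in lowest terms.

u(1) = (3 + 7/3)/2 = 8/3.
u(2) = (8/3 + 7/(8/3))/2 = 127/48.
u(3) = (127/48 + 7/(127/48))/2 = 32257/12192.

32257/12192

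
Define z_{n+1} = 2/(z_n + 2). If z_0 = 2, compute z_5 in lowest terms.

z_1 = 2/(2 + 2) = 1/2.
z_2 = 2/(1/2 + 2) = 4/5.
z_3 = 2/(4/5 + 2) = 5/7.
z_4 = 2/(5/7 + 2) = 14/19.
z_5 = 2/(14/19 + 2) = 19/26.

19/26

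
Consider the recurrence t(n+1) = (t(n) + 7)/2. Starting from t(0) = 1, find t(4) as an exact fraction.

53/8

t(1) = (1 + 7)/2 = 4.
t(2) = (4 + 7)/2 = 11/2.
t(3) = ((11/2) + 7)/2 = 25/4.
t(4) = ((25/4) + 7)/2 = 53/8.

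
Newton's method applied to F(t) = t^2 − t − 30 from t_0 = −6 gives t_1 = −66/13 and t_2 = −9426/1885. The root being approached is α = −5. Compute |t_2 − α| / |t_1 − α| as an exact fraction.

1/145

t_1 − α = −66/13 − (−5) = −66/13 + 5 = −1/13, so |t_1 − α| = 1/13.
t_2 − α = −9426/1885 − (−5) = −9426/1885 + 5 = −1/1885, so |t_2 − α| = 1/1885.
Ratio = (1/1885) / (1/13) = 1/145.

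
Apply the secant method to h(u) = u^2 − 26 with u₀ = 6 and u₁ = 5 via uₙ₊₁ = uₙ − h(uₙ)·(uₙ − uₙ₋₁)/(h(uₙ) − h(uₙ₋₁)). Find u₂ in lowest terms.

56/11

h(6) = 10, h(5) = −1. u₂ = 5 − (−1)·(5 − 6)/((−1) − 10) = 56/11.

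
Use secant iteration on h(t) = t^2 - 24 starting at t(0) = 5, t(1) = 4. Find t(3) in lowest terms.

49/10

h(5) = 1, h(4) = -8. t(2) = 4 - (-8)·(4 - 5)/((-8) - 1) = 44/9.
h(4) = -8, h(44/9) = -8/81. t(3) = (44/9) - (-8/81)·((44/9) - 4)/((-8/81) - (-8)) = 49/10.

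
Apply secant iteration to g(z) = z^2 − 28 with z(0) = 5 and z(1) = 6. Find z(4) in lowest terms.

9530/1801

g(5) = −3, g(6) = 8. z(2) = 6 − 8·(6 − 5)/(8 − (−3)) = 58/11.
g(6) = 8, g(58/11) = −24/121. z(3) = (58/11) − (−24/121)·((58/11) − 6)/((−24/121) − 8) = 164/31.
g(58/11) = −24/121, g(164/31) = −12/961. z(4) = (164/31) − (−12/961)·((164/31) − (58/11))/((−12/961) − (−24/121)) = 9530/1801.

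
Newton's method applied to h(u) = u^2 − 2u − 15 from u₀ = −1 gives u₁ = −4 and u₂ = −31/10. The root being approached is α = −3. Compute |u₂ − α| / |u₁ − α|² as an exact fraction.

1/10

u₁ − α = −4 − (−3) = −4 + 3 = −1, so |u₁ − α| = 1.
u₂ − α = −31/10 − (−3) = −31/10 + 3 = −1/10, so |u₂ − α| = 1/10.
|u₁ − α|² = 1.
Ratio = (1/10) / 1 = 1/10.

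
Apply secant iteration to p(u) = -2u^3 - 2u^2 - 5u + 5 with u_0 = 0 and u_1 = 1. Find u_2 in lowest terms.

p(0) = 5, p(1) = -4. u_2 = 1 - (-4)·(1 - 0)/((-4) - 5) = 5/9.

5/9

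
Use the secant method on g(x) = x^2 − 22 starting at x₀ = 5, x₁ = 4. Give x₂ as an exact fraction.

g(5) = 3, g(4) = −6. x₂ = 4 − (−6)·(4 − 5)/((−6) − 3) = 14/3.

14/3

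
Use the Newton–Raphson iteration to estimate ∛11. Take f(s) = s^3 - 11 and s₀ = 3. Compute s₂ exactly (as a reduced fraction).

f'(s) = 3s^2.
f(3) = 16, f'(3) = 27, so s₁ = 3 - 16/27 = 65/27.
f(65/27) = 58112/19683, f'(65/27) = 4225/243, so s₂ = (65/27) - (58112/19683)/(4225/243) = 765763/342225.

765763/342225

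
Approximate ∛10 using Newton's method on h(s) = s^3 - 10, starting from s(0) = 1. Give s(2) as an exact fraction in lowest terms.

h'(s) = 3s^2.
h(1) = -9, h'(1) = 3, so s(1) = 1 - (-9)/3 = 4.
h(4) = 54, h'(4) = 48, so s(2) = 4 - 54/48 = 23/8.

23/8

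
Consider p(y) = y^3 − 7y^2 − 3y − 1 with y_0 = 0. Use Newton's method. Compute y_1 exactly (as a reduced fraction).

−1/3

p'(y) = 3y^2 − 14y − 3.
p(0) = −1, p'(0) = −3, so y_1 = 0 − (−1)/(−3) = −1/3.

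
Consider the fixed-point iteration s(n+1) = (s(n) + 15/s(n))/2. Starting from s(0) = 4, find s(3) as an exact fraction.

s(1) = (4 + 15/4)/2 = 31/8.
s(2) = (31/8 + 15/(31/8))/2 = 1921/496.
s(3) = (1921/496 + 15/(1921/496))/2 = 7380481/1905632.

7380481/1905632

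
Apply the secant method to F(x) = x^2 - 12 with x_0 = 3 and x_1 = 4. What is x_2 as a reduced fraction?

24/7

F(3) = -3, F(4) = 4. x_2 = 4 - 4·(4 - 3)/(4 - (-3)) = 24/7.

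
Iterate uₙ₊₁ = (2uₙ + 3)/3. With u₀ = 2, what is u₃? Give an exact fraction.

73/27

u₁ = (2·2 + 3)/3 = 7/3.
u₂ = (2·(7/3) + 3)/3 = 23/9.
u₃ = (2·(23/9) + 3)/3 = 73/27.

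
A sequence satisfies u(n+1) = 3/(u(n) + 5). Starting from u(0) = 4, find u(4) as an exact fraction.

267/493

u(1) = 3/(4 + 5) = 1/3.
u(2) = 3/(1/3 + 5) = 9/16.
u(3) = 3/(9/16 + 5) = 48/89.
u(4) = 3/(48/89 + 5) = 267/493.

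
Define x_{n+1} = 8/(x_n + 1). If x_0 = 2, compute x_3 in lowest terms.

88/35

x_1 = 8/(2 + 1) = 8/3.
x_2 = 8/(8/3 + 1) = 24/11.
x_3 = 8/(24/11 + 1) = 88/35.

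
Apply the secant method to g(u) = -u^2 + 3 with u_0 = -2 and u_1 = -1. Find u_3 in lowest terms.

-7/4

g(-2) = -1, g(-1) = 2. u_2 = (-1) - 2·((-1) - (-2))/(2 - (-1)) = -5/3.
g(-1) = 2, g(-5/3) = 2/9. u_3 = (-5/3) - (2/9)·((-5/3) - (-1))/((2/9) - 2) = -7/4.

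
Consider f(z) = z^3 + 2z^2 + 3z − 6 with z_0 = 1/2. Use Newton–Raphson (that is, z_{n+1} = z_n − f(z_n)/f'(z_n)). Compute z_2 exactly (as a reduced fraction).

f'(z) = 3z^2 + 4z + 3.
f(1/2) = −31/8, f'(1/2) = 23/4, so z_1 = (1/2) − (−31/8)/(23/4) = 27/23.
f(27/23) = 23064/12167, f'(27/23) = 6258/529, so z_2 = (27/23) − (23064/12167)/(6258/529) = 24317/23989.

24317/23989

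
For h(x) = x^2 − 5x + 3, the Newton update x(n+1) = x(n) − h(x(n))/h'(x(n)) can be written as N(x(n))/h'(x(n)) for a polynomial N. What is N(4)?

13

h'(x) = 2x − 5.
N(x) = x·h'(x) − h(x) = x·(2x − 5) − (x^2 − 5x + 3) = x^2 − 3.
N(4) = 13.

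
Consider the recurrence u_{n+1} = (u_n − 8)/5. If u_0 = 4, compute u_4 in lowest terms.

−1244/625

u_1 = (4 − 8)/5 = −4/5.
u_2 = ((−4/5) − 8)/5 = −44/25.
u_3 = ((−44/25) − 8)/5 = −244/125.
u_4 = ((−244/125) − 8)/5 = −1244/625.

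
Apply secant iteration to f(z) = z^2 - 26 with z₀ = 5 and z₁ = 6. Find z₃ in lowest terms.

311/61

f(5) = -1, f(6) = 10. z₂ = 6 - 10·(6 - 5)/(10 - (-1)) = 56/11.
f(6) = 10, f(56/11) = -10/121. z₃ = (56/11) - (-10/121)·((56/11) - 6)/((-10/121) - 10) = 311/61.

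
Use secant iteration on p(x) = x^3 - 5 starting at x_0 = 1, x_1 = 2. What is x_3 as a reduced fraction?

265/157

p(1) = -4, p(2) = 3. x_2 = 2 - 3·(2 - 1)/(3 - (-4)) = 11/7.
p(2) = 3, p(11/7) = -384/343. x_3 = (11/7) - (-384/343)·((11/7) - 2)/((-384/343) - 3) = 265/157.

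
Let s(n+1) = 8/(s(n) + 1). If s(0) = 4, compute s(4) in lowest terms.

s(1) = 8/(4 + 1) = 8/5.
s(2) = 8/(8/5 + 1) = 40/13.
s(3) = 8/(40/13 + 1) = 104/53.
s(4) = 8/(104/53 + 1) = 424/157.

424/157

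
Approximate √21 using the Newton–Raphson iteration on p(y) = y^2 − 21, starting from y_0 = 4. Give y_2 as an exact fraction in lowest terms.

2713/592

p'(y) = 2y.
p(4) = −5, p'(4) = 8, so y_1 = 4 − (−5)/8 = 37/8.
p(37/8) = 25/64, p'(37/8) = 37/4, so y_2 = (37/8) − (25/64)/(37/4) = 2713/592.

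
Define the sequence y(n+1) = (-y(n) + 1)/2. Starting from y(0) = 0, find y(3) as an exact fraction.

3/8

y(1) = (-0 + 1)/2 = 1/2.
y(2) = (-(1/2) + 1)/2 = 1/4.
y(3) = (-(1/4) + 1)/2 = 3/8.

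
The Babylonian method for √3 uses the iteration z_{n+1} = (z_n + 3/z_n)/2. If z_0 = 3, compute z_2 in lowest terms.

7/4

z_1 = (3 + 3/3)/2 = 2.
z_2 = (2 + 3/2)/2 = 7/4.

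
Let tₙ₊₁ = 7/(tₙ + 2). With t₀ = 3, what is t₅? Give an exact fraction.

1799/997

t₁ = 7/(3 + 2) = 7/5.
t₂ = 7/(7/5 + 2) = 35/17.
t₃ = 7/(35/17 + 2) = 119/69.
t₄ = 7/(119/69 + 2) = 483/257.
t₅ = 7/(483/257 + 2) = 1799/997.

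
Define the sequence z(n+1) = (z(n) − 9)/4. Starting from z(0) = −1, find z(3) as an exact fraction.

z(1) = ((−1) − 9)/4 = −5/2.
z(2) = ((−5/2) − 9)/4 = −23/8.
z(3) = ((−23/8) − 9)/4 = −95/32.

−95/32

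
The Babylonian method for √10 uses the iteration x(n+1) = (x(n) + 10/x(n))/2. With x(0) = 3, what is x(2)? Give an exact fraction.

721/228

x(1) = (3 + 10/3)/2 = 19/6.
x(2) = (19/6 + 10/(19/6))/2 = 721/228.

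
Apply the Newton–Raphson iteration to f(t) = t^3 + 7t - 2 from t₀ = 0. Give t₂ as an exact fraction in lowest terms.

702/2485

f'(t) = 3t^2 + 7.
f(0) = -2, f'(0) = 7, so t₁ = 0 - (-2)/7 = 2/7.
f(2/7) = 8/343, f'(2/7) = 355/49, so t₂ = (2/7) - (8/343)/(355/49) = 702/2485.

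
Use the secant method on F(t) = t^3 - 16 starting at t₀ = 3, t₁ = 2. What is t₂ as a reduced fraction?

46/19

F(3) = 11, F(2) = -8. t₂ = 2 - (-8)·(2 - 3)/((-8) - 11) = 46/19.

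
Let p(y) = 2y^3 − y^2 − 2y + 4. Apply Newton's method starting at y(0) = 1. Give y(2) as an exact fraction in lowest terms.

p'(y) = 6y^2 − 2y − 2.
p(1) = 3, p'(1) = 2, so y(1) = 1 − 3/2 = −1/2.
p(−1/2) = 9/2, p'(−1/2) = 1/2, so y(2) = (−1/2) − (9/2)/(1/2) = −19/2.

−19/2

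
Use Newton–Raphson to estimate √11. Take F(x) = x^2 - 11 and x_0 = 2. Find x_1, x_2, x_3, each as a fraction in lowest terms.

F'(x) = 2x.
F(2) = -7, F'(2) = 4, so x_1 = 2 - (-7)/4 = 15/4.
F(15/4) = 49/16, F'(15/4) = 15/2, so x_2 = (15/4) - (49/16)/(15/2) = 401/120.
F(401/120) = 2401/14400, F'(401/120) = 401/60, so x_3 = (401/120) - (2401/14400)/(401/60) = 319201/96240.

x_1 = 15/4, x_2 = 401/120, x_3 = 319201/96240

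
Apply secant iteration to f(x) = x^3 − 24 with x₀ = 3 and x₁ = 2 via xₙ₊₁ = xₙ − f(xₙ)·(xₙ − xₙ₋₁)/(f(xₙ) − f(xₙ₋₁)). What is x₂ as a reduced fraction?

f(3) = 3, f(2) = −16. x₂ = 2 − (−16)·(2 − 3)/((−16) − 3) = 54/19.

54/19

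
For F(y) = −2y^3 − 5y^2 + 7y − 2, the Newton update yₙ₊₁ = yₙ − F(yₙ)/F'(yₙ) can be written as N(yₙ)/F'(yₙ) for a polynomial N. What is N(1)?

F'(y) = −6y^2 − 10y + 7.
N(y) = y·F'(y) − F(y) = y·(−6y^2 − 10y + 7) − (−2y^3 − 5y^2 + 7y − 2) = −4y^3 − 5y^2 + 2.
N(1) = −7.

−7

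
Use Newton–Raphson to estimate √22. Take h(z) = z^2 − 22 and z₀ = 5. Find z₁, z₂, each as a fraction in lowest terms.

h'(z) = 2z.
h(5) = 3, h'(5) = 10, so z₁ = 5 − 3/10 = 47/10.
h(47/10) = 9/100, h'(47/10) = 47/5, so z₂ = (47/10) − (9/100)/(47/5) = 4409/940.

z₁ = 47/10, z₂ = 4409/940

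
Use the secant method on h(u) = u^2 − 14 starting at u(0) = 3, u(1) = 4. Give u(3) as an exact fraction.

h(3) = −5, h(4) = 2. u(2) = 4 − 2·(4 − 3)/(2 − (−5)) = 26/7.
h(4) = 2, h(26/7) = −10/49. u(3) = (26/7) − (−10/49)·((26/7) − 4)/((−10/49) − 2) = 101/27.

101/27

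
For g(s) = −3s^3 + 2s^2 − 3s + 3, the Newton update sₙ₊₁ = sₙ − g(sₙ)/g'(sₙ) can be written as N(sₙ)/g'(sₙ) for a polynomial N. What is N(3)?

−147

g'(s) = −9s^2 + 4s − 3.
N(s) = s·g'(s) − g(s) = s·(−9s^2 + 4s − 3) − (−3s^3 + 2s^2 − 3s + 3) = −6s^3 + 2s^2 − 3.
N(3) = −147.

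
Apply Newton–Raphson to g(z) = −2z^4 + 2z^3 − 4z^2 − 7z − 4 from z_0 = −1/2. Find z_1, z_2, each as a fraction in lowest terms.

z_1 = −17/4, z_2 = −298603/95936

g'(z) = −8z^3 + 6z^2 − 8z − 7.
g(−1/2) = −15/8, g'(−1/2) = −1/2, so z_1 = (−1/2) − (−15/8)/(−1/2) = −17/4.
g(−17/4) = −109125/128, g'(−17/4) = 1499/2, so z_2 = (−17/4) − (−109125/128)/(1499/2) = −298603/95936.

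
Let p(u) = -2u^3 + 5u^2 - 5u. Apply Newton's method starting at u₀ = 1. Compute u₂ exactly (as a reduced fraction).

-3/7

p'(u) = -6u^2 + 10u - 5.
p(1) = -2, p'(1) = -1, so u₁ = 1 - (-2)/(-1) = -1.
p(-1) = 12, p'(-1) = -21, so u₂ = (-1) - 12/(-21) = -3/7.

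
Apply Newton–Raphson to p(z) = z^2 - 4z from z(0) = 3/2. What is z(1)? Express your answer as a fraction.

-9/4

p'(z) = 2z - 4.
p(3/2) = -15/4, p'(3/2) = -1, so z(1) = (3/2) - (-15/4)/(-1) = -9/4.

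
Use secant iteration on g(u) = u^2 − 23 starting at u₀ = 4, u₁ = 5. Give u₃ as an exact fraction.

g(4) = −7, g(5) = 2. u₂ = 5 − 2·(5 − 4)/(2 − (−7)) = 43/9.
g(5) = 2, g(43/9) = −14/81. u₃ = (43/9) − (−14/81)·((43/9) − 5)/((−14/81) − 2) = 211/44.

211/44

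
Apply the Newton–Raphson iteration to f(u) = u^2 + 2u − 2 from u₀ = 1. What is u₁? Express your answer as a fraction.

f'(u) = 2u + 2.
f(1) = 1, f'(1) = 4, so u₁ = 1 − 1/4 = 3/4.

3/4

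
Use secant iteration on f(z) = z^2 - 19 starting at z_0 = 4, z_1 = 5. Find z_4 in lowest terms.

1591/365

f(4) = -3, f(5) = 6. z_2 = 5 - 6·(5 - 4)/(6 - (-3)) = 13/3.
f(5) = 6, f(13/3) = -2/9. z_3 = (13/3) - (-2/9)·((13/3) - 5)/((-2/9) - 6) = 61/14.
f(13/3) = -2/9, f(61/14) = -3/196. z_4 = (61/14) - (-3/196)·((61/14) - (13/3))/((-3/196) - (-2/9)) = 1591/365.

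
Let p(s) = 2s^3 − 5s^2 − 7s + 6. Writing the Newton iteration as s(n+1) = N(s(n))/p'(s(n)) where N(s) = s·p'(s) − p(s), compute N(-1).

p'(s) = 6s^2 − 10s − 7.
N(s) = s·p'(s) − p(s) = s·(6s^2 − 10s − 7) − (2s^3 − 5s^2 − 7s + 6) = 4s^3 − 5s^2 − 6.
N(-1) = −15.

−15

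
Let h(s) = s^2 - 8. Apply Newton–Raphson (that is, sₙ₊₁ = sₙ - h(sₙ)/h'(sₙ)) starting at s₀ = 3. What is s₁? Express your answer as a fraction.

h'(s) = 2s.
h(3) = 1, h'(3) = 6, so s₁ = 3 - 1/6 = 17/6.

17/6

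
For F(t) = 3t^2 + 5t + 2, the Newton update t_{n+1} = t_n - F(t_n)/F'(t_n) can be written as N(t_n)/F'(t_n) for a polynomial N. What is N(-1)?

F'(t) = 6t + 5.
N(t) = t·F'(t) - F(t) = t·(6t + 5) - (3t^2 + 5t + 2) = 3t^2 - 2.
N(-1) = 1.

1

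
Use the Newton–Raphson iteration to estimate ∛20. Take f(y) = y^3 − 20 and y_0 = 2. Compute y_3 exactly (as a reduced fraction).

301027/110889

f'(y) = 3y^2.
f(2) = −12, f'(2) = 12, so y_1 = 2 − (−12)/12 = 3.
f(3) = 7, f'(3) = 27, so y_2 = 3 − 7/27 = 74/27.
f(74/27) = 11564/19683, f'(74/27) = 5476/243, so y_3 = (74/27) − (11564/19683)/(5476/243) = 301027/110889.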